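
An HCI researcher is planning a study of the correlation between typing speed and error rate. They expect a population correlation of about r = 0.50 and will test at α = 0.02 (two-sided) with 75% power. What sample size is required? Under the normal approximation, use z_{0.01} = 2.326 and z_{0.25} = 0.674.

Fisher's z: C = ½·ln((1+r)/(1−r)) = ½·ln(3.0000) = 0.5493.
n = ((z_{α/2} + z_β)/C)² + 3.
(2.326 + 0.674) / 0.5493 = 3.000 / 0.5493 = 5.461.
n = 5.461² + 3 = 29.83 + 3 = 32.8.
Round up.

n = 33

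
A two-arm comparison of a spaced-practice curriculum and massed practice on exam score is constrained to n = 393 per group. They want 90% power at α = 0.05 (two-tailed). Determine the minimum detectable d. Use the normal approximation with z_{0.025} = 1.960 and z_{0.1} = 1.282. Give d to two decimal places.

For two independent groups of n = 393 each: d_min = (z_{α/2} + z_β)·√(2/n).
z-sum = 1.960 + 1.282 = 3.242.
d_min = 3.242 × √(2/393) = 3.242 × 0.0713 = 0.231.

d_min ≈ 0.23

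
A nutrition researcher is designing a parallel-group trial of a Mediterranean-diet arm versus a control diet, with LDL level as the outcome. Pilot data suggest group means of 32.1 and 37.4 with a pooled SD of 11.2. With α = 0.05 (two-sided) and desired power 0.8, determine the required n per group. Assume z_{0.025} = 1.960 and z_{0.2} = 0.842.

Cohen's d = |M₁ − M₂| / SD_pooled = |32.1 − 37.4| / 11.2 = 5.3 / 11.2 = 0.473.
For two independent groups with equal n: n = 2·((z_{α/2} + z_β) / d)².
z_{α/2} + z_β = 1.960 + 0.842 = 2.802.
n = 2 × (2.802 / 0.473)² = 2 × 5.924² = 2 × 35.09 = 70.2.
Round up to the next whole participant.

n = 71 per group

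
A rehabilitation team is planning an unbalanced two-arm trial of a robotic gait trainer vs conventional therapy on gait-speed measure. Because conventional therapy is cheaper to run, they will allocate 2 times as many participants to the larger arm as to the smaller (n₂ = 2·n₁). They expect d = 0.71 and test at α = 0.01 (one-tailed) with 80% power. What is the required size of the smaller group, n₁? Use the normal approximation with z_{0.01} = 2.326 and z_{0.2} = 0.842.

With allocation ratio k = n₂/n₁ = 2, Var(x̄₁−x̄₂) = σ²(1/n₁ + 1/(k·n₁)) = σ²·(k+1)/(k·n₁).
So n₁ = (1 + 1/k)·((z_{α} + z_β)/d)² = 1.500 × (3.168/0.71)².
n₁ = 1.500 × 19.91 = 29.9.
Round up: n₁ = 30, giving n₂ = 2 × 30 = 60.

n₁ = 30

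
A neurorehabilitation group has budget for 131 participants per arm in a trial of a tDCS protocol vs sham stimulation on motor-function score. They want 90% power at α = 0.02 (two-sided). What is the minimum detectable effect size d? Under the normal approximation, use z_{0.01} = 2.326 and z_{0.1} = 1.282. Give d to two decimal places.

For two independent groups of n = 131 each: d_min = (z_{α/2} + z_β)·√(2/n).
z-sum = 2.326 + 1.282 = 3.608.
d_min = 3.608 × √(2/131) = 3.608 × 0.1236 = 0.446.

d_min ≈ 0.45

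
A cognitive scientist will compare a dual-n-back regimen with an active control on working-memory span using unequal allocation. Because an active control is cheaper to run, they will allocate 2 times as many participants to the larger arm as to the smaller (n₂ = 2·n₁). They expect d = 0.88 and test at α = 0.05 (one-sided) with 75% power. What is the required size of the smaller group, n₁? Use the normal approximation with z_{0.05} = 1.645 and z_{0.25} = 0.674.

n₁ = 11

With allocation ratio k = n₂/n₁ = 2, Var(x̄₁−x̄₂) = σ²(1/n₁ + 1/(k·n₁)) = σ²·(k+1)/(k·n₁).
So n₁ = (1 + 1/k)·((z_{α} + z_β)/d)² = 1.500 × (2.319/0.88)².
n₁ = 1.500 × 6.94 = 10.4.
Round up: n₁ = 11, giving n₂ = 2 × 11 = 22.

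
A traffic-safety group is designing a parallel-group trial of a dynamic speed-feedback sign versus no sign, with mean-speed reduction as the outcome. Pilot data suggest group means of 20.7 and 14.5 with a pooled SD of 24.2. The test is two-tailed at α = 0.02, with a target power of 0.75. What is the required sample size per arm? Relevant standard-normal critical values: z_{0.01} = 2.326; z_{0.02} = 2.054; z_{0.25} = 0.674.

n = 275 per group

Cohen's d = |M₁ − M₂| / SD_pooled = |20.7 − 14.5| / 24.2 = 6.2 / 24.2 = 0.256.
For two independent groups with equal n: n = 2·((z_{α/2} + z_β) / d)².
z_{α/2} + z_β = 2.326 + 0.674 = 3.000.
n = 2 × (3.000 / 0.256)² = 2 × 11.719² = 2 × 137.33 = 274.7.
Round up to the next whole participant.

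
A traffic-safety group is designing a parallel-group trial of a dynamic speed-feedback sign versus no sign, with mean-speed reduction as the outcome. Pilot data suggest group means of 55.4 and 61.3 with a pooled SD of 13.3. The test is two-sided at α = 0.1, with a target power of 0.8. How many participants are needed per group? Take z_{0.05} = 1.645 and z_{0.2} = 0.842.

n = 63 per group

Cohen's d = |M₁ − M₂| / SD_pooled = |55.4 − 61.3| / 13.3 = 5.9 / 13.3 = 0.444.
For two independent groups with equal n: n = 2·((z_{α/2} + z_β) / d)².
z_{α/2} + z_β = 1.645 + 0.842 = 2.487.
n = 2 × (2.487 / 0.444)² = 2 × 5.601² = 2 × 31.38 = 62.8.
Round up to the next whole participant.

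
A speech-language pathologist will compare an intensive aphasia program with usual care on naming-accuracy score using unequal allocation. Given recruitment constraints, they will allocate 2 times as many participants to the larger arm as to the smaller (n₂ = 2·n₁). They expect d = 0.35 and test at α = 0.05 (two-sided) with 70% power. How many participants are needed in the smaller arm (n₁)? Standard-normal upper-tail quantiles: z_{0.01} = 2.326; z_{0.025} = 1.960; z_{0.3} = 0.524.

n₁ = 76

With allocation ratio k = n₂/n₁ = 2, Var(x̄₁−x̄₂) = σ²(1/n₁ + 1/(k·n₁)) = σ²·(k+1)/(k·n₁).
So n₁ = (1 + 1/k)·((z_{α/2} + z_β)/d)² = 1.500 × (2.484/0.35)².
n₁ = 1.500 × 50.37 = 75.6.
Round up: n₁ = 76, giving n₂ = 2 × 76 = 152.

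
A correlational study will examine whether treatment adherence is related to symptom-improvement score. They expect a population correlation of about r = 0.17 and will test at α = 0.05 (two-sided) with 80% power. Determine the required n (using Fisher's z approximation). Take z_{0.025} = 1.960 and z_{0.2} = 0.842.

n = 270

Fisher's z: C = ½·ln((1+r)/(1−r)) = ½·ln(1.4096) = 0.1717.
n = ((z_{α/2} + z_β)/C)² + 3.
(1.960 + 0.842) / 0.1717 = 2.802 / 0.1717 = 16.319.
n = 16.319² + 3 = 266.32 + 3 = 269.3.
Round up.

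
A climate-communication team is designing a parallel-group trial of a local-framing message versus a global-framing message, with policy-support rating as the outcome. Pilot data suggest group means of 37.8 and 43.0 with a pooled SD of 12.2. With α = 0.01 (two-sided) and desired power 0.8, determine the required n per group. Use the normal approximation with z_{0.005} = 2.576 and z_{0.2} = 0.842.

Cohen's d = |M₁ − M₂| / SD_pooled = |37.8 − 43.0| / 12.2 = 5.2 / 12.2 = 0.426.
For two independent groups with equal n: n = 2·((z_{α/2} + z_β) / d)².
z_{α/2} + z_β = 2.576 + 0.842 = 3.418.
n = 2 × (3.418 / 0.426)² = 2 × 8.023² = 2 × 64.38 = 128.8.
Round up to the next whole participant.

n = 129 per group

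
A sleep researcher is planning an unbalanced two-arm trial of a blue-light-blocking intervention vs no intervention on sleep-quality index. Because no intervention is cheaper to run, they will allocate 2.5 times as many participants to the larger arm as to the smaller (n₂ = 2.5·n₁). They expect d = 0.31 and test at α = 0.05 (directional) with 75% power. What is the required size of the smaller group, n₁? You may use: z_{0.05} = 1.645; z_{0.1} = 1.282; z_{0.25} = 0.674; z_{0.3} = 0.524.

With allocation ratio k = n₂/n₁ = 2.5, Var(x̄₁−x̄₂) = σ²(1/n₁ + 1/(k·n₁)) = σ²·(k+1)/(k·n₁).
So n₁ = (1 + 1/k)·((z_{α} + z_β)/d)² = 1.400 × (2.319/0.31)².
n₁ = 1.400 × 55.96 = 78.3.
Round up: n₁ = 79, giving n₂ = ⌈2.5 × 79⌉ = ⌈197.5⌉ = 198.

n₁ = 79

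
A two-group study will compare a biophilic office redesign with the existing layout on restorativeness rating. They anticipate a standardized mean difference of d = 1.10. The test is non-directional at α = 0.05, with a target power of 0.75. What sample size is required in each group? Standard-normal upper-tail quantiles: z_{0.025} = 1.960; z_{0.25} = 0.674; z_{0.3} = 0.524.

For two independent groups with equal n: n = 2·((z_{α/2} + z_β) / d)².
z_{α/2} + z_β = 1.960 + 0.674 = 2.634.
n = 2 × (2.634 / 1.10)² = 2 × 2.395² = 2 × 5.73 = 11.5.
Round up to the next whole participant.

n = 12 per group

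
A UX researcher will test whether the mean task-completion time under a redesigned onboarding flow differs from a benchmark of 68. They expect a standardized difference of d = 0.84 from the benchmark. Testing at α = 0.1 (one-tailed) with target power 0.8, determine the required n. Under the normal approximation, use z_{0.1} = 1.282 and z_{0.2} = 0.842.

For a one-sample test: n = ((z_{α} + z_β) / d)².
z_{α} + z_β = 1.282 + 0.842 = 2.124.
n = (2.124 / 0.84)² = 2.529² = 6.39.
Round up.

n = 7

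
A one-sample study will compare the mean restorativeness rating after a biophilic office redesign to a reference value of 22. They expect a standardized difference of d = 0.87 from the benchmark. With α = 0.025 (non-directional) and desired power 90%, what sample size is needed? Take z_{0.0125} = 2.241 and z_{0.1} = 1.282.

n = 17

For a one-sample test: n = ((z_{α/2} + z_β) / d)².
z_{α/2} + z_β = 2.241 + 1.282 = 3.523.
n = (3.523 / 0.87)² = 4.049² = 16.40.
Round up.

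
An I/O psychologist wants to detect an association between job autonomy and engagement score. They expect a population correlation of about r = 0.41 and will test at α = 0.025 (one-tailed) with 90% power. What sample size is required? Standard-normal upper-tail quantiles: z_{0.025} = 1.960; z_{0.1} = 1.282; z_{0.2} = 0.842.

n = 59

Fisher's z: C = ½·ln((1+r)/(1−r)) = ½·ln(2.3898) = 0.4356.
n = ((z_{α} + z_β)/C)² + 3.
(1.960 + 1.282) / 0.4356 = 3.242 / 0.4356 = 7.443.
n = 7.443² + 3 = 55.39 + 3 = 58.4.
Round up.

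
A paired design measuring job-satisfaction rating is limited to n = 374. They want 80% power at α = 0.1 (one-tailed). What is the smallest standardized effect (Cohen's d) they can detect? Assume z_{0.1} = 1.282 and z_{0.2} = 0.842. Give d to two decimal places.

For a single sample (or paired design) of n = 374: d_min = (z_{α} + z_β)/√n.
z-sum = 1.282 + 0.842 = 2.124.
d_min = 2.124 / √374 = 2.124 / 19.339 = 0.110.

d_min ≈ 0.11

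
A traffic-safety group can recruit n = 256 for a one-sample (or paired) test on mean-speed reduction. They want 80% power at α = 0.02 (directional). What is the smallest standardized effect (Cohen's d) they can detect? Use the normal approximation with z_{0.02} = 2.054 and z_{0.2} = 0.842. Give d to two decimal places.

For a single sample (or paired design) of n = 256: d_min = (z_{α} + z_β)/√n.
z-sum = 2.054 + 0.842 = 2.896.
d_min = 2.896 / √256 = 2.896 / 16.000 = 0.181.

d_min ≈ 0.18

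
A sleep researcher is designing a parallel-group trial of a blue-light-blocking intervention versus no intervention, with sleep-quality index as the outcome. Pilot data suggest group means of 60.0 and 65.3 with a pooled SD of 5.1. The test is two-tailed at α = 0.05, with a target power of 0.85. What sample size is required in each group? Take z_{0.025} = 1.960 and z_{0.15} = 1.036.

Cohen's d = |M₁ − M₂| / SD_pooled = |60.0 − 65.3| / 5.1 = 5.3 / 5.1 = 1.039.
For two independent groups with equal n: n = 2·((z_{α/2} + z_β) / d)².
z_{α/2} + z_β = 1.960 + 1.036 = 2.996.
n = 2 × (2.996 / 1.039)² = 2 × 2.884² = 2 × 8.31 = 16.6.
Round up to the next whole participant.

n = 17 per group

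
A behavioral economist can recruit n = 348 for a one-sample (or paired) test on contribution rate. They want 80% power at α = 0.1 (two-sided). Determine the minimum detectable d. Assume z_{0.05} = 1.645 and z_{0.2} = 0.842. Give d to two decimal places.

d_min ≈ 0.13

For a single sample (or paired design) of n = 348: d_min = (z_{α/2} + z_β)/√n.
z-sum = 1.645 + 0.842 = 2.487.
d_min = 2.487 / √348 = 2.487 / 18.655 = 0.133.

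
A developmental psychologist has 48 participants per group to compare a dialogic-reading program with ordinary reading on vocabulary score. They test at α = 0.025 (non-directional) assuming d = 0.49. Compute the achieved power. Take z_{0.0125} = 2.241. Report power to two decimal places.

power ≈ 0.56

For two equal groups, power = Φ(d·√(n/2) − z_{α/2}).
d·√(n/2) = 0.49 × √(48/2) = 0.49 × 4.899 = 2.400.
z_β = 2.400 − 2.241 = 0.159.
Power = Φ(0.159) = 0.563.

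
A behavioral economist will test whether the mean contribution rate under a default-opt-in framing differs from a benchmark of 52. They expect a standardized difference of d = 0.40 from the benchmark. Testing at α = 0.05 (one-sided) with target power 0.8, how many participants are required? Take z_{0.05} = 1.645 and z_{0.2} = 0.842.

For a one-sample test: n = ((z_{α} + z_β) / d)².
z_{α} + z_β = 1.645 + 0.842 = 2.487.
n = (2.487 / 0.40)² = 6.218² = 38.66.
Round up.

n = 39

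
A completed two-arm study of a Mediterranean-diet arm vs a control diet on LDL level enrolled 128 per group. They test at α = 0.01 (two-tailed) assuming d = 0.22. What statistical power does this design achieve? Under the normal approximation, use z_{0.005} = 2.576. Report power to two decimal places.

power ≈ 0.21

For two equal groups, power = Φ(d·√(n/2) − z_{α/2}).
d·√(n/2) = 0.22 × √(128/2) = 0.22 × 8.000 = 1.760.
z_β = 1.760 − 2.576 = -0.816.
Power = Φ(-0.816) = 0.207.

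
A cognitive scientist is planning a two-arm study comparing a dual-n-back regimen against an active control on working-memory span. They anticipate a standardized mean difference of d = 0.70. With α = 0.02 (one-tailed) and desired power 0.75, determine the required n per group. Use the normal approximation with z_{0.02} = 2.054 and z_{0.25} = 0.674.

For two independent groups with equal n: n = 2·((z_{α} + z_β) / d)².
z_{α} + z_β = 2.054 + 0.674 = 2.728.
n = 2 × (2.728 / 0.70)² = 2 × 3.897² = 2 × 15.19 = 30.4.
Round up to the next whole participant.

n = 31 per group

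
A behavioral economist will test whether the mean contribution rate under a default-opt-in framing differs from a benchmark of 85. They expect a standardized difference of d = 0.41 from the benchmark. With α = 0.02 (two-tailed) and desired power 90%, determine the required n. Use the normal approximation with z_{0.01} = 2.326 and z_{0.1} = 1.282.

n = 78

For a one-sample test: n = ((z_{α/2} + z_β) / d)².
z_{α/2} + z_β = 2.326 + 1.282 = 3.608.
n = (3.608 / 0.41)² = 8.800² = 77.44.
Round up.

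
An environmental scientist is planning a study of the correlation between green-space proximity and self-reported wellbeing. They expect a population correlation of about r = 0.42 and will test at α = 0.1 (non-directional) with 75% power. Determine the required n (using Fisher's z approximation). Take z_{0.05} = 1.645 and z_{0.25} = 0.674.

Fisher's z: C = ½·ln((1+r)/(1−r)) = ½·ln(2.4483) = 0.4477.
n = ((z_{α/2} + z_β)/C)² + 3.
(1.645 + 0.674) / 0.4477 = 2.319 / 0.4477 = 5.180.
n = 5.180² + 3 = 26.83 + 3 = 29.8.
Round up.

n = 30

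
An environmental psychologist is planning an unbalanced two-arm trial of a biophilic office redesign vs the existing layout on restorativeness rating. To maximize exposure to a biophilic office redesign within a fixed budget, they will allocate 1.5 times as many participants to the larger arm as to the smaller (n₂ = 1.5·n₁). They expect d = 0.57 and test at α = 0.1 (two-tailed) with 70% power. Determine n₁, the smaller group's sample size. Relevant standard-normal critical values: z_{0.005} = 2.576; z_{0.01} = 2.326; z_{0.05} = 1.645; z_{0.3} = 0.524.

n₁ = 25

With allocation ratio k = n₂/n₁ = 1.5, Var(x̄₁−x̄₂) = σ²(1/n₁ + 1/(k·n₁)) = σ²·(k+1)/(k·n₁).
So n₁ = (1 + 1/k)·((z_{α/2} + z_β)/d)² = 1.667 × (2.169/0.57)².
n₁ = 1.667 × 14.48 = 24.1.
Round up: n₁ = 25, giving n₂ = ⌈1.5 × 25⌉ = ⌈37.5⌉ = 38.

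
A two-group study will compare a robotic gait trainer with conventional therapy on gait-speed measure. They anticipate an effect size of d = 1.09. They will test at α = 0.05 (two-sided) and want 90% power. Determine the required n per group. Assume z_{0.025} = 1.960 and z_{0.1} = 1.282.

n = 18 per group

For two independent groups with equal n: n = 2·((z_{α/2} + z_β) / d)².
z_{α/2} + z_β = 1.960 + 1.282 = 3.242.
n = 2 × (3.242 / 1.09)² = 2 × 2.974² = 2 × 8.85 = 17.7.
Round up to the next whole participant.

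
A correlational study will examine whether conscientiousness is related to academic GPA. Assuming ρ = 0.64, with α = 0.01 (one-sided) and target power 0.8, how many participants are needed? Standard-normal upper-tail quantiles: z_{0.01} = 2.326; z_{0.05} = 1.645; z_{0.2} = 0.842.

Fisher's z: C = ½·ln((1+r)/(1−r)) = ½·ln(4.5556) = 0.7582.
n = ((z_{α} + z_β)/C)² + 3.
(2.326 + 0.842) / 0.7582 = 3.168 / 0.7582 = 4.178.
n = 4.178² + 3 = 17.46 + 3 = 20.5.
Round up.

n = 21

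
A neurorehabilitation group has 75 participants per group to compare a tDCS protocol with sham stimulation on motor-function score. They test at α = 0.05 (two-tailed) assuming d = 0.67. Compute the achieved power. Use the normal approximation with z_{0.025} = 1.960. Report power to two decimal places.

power ≈ 0.98

For two equal groups, power = Φ(d·√(n/2) − z_{α/2}).
d·√(n/2) = 0.67 × √(75/2) = 0.67 × 6.124 = 4.103.
z_β = 4.103 − 1.960 = 2.143.
Power = Φ(2.143) = 0.984.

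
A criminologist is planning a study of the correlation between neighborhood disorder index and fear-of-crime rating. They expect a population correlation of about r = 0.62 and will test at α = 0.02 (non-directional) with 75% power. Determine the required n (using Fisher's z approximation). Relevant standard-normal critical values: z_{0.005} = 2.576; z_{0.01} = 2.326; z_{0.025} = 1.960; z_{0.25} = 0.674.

n = 21

Fisher's z: C = ½·ln((1+r)/(1−r)) = ½·ln(4.2632) = 0.7250.
n = ((z_{α/2} + z_β)/C)² + 3.
(2.326 + 0.674) / 0.7250 = 3.000 / 0.7250 = 4.138.
n = 4.138² + 3 = 17.12 + 3 = 20.1.
Round up.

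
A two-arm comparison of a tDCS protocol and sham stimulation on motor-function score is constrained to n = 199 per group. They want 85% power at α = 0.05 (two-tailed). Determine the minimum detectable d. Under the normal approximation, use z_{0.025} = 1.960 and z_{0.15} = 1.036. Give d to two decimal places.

For two independent groups of n = 199 each: d_min = (z_{α/2} + z_β)·√(2/n).
z-sum = 1.960 + 1.036 = 2.996.
d_min = 2.996 × √(2/199) = 2.996 × 0.1003 = 0.300.

d_min ≈ 0.30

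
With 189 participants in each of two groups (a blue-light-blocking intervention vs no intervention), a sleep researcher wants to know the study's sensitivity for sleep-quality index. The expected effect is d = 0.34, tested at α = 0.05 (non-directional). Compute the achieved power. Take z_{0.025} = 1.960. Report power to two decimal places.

power ≈ 0.91

For two equal groups, power = Φ(d·√(n/2) − z_{α/2}).
d·√(n/2) = 0.34 × √(189/2) = 0.34 × 9.721 = 3.305.
z_β = 3.305 − 1.960 = 1.345.
Power = Φ(1.345) = 0.911.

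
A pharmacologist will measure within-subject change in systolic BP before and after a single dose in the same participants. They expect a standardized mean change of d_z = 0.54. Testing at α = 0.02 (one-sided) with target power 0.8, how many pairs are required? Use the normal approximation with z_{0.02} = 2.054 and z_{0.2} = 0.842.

For a paired (one-sample on differences) test: n = ((z_{α} + z_β) / d)².
z_{α} + z_β = 2.054 + 0.842 = 2.896.
n = (2.896 / 0.54)² = 5.363² = 28.76.
Round up.

n = 29 pairs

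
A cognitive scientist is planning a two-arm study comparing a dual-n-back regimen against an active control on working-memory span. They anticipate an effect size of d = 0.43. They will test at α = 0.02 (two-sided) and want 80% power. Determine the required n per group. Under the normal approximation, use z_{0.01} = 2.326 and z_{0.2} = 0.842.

For two independent groups with equal n: n = 2·((z_{α/2} + z_β) / d)².
z_{α/2} + z_β = 2.326 + 0.842 = 3.168.
n = 2 × (3.168 / 0.43)² = 2 × 7.367² = 2 × 54.28 = 108.6.
Round up to the next whole participant.

n = 109 per group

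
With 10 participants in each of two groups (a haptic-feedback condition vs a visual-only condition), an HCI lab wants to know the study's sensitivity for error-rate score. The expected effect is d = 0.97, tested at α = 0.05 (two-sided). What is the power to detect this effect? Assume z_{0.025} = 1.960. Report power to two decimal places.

For two equal groups, power = Φ(d·√(n/2) − z_{α/2}).
d·√(n/2) = 0.97 × √(10/2) = 0.97 × 2.236 = 2.169.
z_β = 2.169 − 1.960 = 0.209.
Power = Φ(0.209) = 0.583.

power ≈ 0.58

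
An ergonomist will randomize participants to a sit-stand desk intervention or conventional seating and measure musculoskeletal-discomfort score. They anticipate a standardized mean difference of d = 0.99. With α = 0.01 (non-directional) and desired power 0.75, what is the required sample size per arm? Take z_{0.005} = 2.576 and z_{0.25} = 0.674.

n = 22 per group

For two independent groups with equal n: n = 2·((z_{α/2} + z_β) / d)².
z_{α/2} + z_β = 2.576 + 0.674 = 3.250.
n = 2 × (3.250 / 0.99)² = 2 × 3.283² = 2 × 10.78 = 21.6.
Round up to the next whole participant.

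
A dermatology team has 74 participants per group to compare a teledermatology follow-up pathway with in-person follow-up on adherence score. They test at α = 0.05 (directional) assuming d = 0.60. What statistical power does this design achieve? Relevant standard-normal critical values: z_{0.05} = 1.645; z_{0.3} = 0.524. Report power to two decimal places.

For two equal groups, power = Φ(d·√(n/2) − z_{α}).
d·√(n/2) = 0.60 × √(74/2) = 0.60 × 6.083 = 3.650.
z_β = 3.650 − 1.645 = 2.005.
Power = Φ(2.005) = 0.978.

power ≈ 0.98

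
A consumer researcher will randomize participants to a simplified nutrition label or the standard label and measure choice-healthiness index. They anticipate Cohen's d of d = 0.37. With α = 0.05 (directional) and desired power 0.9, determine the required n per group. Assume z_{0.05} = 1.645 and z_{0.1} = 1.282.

n = 126 per group

For two independent groups with equal n: n = 2·((z_{α} + z_β) / d)².
z_{α} + z_β = 1.645 + 1.282 = 2.927.
n = 2 × (2.927 / 0.37)² = 2 × 7.911² = 2 × 62.58 = 125.2.
Round up to the next whole participant.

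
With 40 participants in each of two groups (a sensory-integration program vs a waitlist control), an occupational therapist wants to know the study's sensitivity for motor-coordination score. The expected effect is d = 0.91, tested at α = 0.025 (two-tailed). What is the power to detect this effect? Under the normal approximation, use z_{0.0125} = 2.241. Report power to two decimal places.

power ≈ 0.97

For two equal groups, power = Φ(d·√(n/2) − z_{α/2}).
d·√(n/2) = 0.91 × √(40/2) = 0.91 × 4.472 = 4.070.
z_β = 4.070 − 2.241 = 1.829.
Power = Φ(1.829) = 0.966.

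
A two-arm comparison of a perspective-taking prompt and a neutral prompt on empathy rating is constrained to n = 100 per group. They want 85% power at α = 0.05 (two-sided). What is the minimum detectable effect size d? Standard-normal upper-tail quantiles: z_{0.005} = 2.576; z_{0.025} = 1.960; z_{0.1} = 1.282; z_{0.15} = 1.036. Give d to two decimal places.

For two independent groups of n = 100 each: d_min = (z_{α/2} + z_β)·√(2/n).
z-sum = 1.960 + 1.036 = 2.996.
d_min = 2.996 × √(2/100) = 2.996 × 0.1414 = 0.424.

d_min ≈ 0.42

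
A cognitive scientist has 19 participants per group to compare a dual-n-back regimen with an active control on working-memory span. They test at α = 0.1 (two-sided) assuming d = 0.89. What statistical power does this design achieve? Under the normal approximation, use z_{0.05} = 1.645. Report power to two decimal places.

power ≈ 0.86

For two equal groups, power = Φ(d·√(n/2) − z_{α/2}).
d·√(n/2) = 0.89 × √(19/2) = 0.89 × 3.082 = 2.743.
z_β = 2.743 − 1.645 = 1.098.
Power = Φ(1.098) = 0.864.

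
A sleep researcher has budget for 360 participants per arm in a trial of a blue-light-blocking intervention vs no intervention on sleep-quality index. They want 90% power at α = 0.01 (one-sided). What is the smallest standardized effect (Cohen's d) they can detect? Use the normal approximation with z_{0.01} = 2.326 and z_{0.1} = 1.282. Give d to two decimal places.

For two independent groups of n = 360 each: d_min = (z_{α} + z_β)·√(2/n).
z-sum = 2.326 + 1.282 = 3.608.
d_min = 3.608 × √(2/360) = 3.608 × 0.0745 = 0.269.

d_min ≈ 0.27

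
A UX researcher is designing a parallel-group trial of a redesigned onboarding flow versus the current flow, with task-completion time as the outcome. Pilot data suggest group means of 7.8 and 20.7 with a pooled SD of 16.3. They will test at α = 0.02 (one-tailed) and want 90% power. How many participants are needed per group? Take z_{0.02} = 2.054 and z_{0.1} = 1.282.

Cohen's d = |M₁ − M₂| / SD_pooled = |7.8 − 20.7| / 16.3 = 12.9 / 16.3 = 0.791.
For two independent groups with equal n: n = 2·((z_{α} + z_β) / d)².
z_{α} + z_β = 2.054 + 1.282 = 3.336.
n = 2 × (3.336 / 0.791)² = 2 × 4.217² = 2 × 17.79 = 35.6.
Round up to the next whole participant.

n = 36 per group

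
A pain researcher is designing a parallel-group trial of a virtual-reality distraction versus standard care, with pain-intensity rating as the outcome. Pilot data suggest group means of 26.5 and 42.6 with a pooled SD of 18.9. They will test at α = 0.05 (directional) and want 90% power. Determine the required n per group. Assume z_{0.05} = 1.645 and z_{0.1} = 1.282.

n = 24 per group

Cohen's d = |M₁ − M₂| / SD_pooled = |26.5 − 42.6| / 18.9 = 16.1 / 18.9 = 0.852.
For two independent groups with equal n: n = 2·((z_{α} + z_β) / d)².
z_{α} + z_β = 1.645 + 1.282 = 2.927.
n = 2 × (2.927 / 0.852)² = 2 × 3.435² = 2 × 11.80 = 23.6.
Round up to the next whole participant.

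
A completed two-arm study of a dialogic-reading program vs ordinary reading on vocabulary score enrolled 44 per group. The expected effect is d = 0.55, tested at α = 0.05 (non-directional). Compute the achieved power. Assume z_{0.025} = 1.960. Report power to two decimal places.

power ≈ 0.73

For two equal groups, power = Φ(d·√(n/2) − z_{α/2}).
d·√(n/2) = 0.55 × √(44/2) = 0.55 × 4.690 = 2.580.
z_β = 2.580 − 1.960 = 0.620.
Power = Φ(0.620) = 0.732.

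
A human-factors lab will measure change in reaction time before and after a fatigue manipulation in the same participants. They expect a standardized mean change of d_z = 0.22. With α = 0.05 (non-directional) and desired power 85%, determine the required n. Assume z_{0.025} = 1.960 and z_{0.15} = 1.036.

n = 186 pairs

For a paired (one-sample on differences) test: n = ((z_{α/2} + z_β) / d)².
z_{α/2} + z_β = 1.960 + 1.036 = 2.996.
n = (2.996 / 0.22)² = 13.618² = 185.45.
Round up.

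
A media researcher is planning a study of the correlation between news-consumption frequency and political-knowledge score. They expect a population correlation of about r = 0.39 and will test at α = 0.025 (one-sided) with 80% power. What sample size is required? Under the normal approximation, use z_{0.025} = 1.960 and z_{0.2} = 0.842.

n = 50

Fisher's z: C = ½·ln((1+r)/(1−r)) = ½·ln(2.2787) = 0.4118.
n = ((z_{α} + z_β)/C)² + 3.
(1.960 + 0.842) / 0.4118 = 2.802 / 0.4118 = 6.804.
n = 6.804² + 3 = 46.30 + 3 = 49.3.
Round up.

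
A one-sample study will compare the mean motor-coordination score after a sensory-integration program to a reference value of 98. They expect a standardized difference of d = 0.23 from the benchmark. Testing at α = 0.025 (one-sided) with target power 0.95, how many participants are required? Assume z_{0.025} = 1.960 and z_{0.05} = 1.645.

n = 246

For a one-sample test: n = ((z_{α} + z_β) / d)².
z_{α} + z_β = 1.960 + 1.645 = 3.605.
n = (3.605 / 0.23)² = 15.674² = 245.67.
Round up.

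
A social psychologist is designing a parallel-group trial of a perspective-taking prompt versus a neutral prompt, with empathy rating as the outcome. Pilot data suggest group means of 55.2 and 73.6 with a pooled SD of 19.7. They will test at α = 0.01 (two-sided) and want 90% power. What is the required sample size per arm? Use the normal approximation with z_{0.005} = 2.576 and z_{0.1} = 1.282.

n = 35 per group

Cohen's d = |M₁ − M₂| / SD_pooled = |55.2 − 73.6| / 19.7 = 18.4 / 19.7 = 0.934.
For two independent groups with equal n: n = 2·((z_{α/2} + z_β) / d)².
z_{α/2} + z_β = 2.576 + 1.282 = 3.858.
n = 2 × (3.858 / 0.934)² = 2 × 4.131² = 2 × 17.06 = 34.1.
Round up to the next whole participant.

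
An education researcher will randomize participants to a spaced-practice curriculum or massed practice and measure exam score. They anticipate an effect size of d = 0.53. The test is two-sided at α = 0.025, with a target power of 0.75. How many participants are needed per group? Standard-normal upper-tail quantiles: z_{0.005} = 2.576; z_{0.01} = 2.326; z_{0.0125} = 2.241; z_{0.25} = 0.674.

For two independent groups with equal n: n = 2·((z_{α/2} + z_β) / d)².
z_{α/2} + z_β = 2.241 + 0.674 = 2.915.
n = 2 × (2.915 / 0.53)² = 2 × 5.500² = 2 × 30.25 = 60.5.
Round up to the next whole participant.

n = 61 per group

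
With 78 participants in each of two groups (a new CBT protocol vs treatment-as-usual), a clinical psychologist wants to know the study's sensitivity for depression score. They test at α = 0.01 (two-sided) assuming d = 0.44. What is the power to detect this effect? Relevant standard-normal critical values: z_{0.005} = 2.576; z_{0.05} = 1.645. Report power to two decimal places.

For two equal groups, power = Φ(d·√(n/2) − z_{α/2}).
d·√(n/2) = 0.44 × √(78/2) = 0.44 × 6.245 = 2.748.
z_β = 2.748 − 2.576 = 0.172.
Power = Φ(0.172) = 0.568.

power ≈ 0.57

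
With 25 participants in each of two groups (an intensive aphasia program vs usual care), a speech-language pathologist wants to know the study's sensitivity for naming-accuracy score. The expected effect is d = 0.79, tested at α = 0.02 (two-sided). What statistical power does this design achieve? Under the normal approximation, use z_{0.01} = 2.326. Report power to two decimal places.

For two equal groups, power = Φ(d·√(n/2) − z_{α/2}).
d·√(n/2) = 0.79 × √(25/2) = 0.79 × 3.536 = 2.793.
z_β = 2.793 − 2.326 = 0.467.
Power = Φ(0.467) = 0.680.

power ≈ 0.68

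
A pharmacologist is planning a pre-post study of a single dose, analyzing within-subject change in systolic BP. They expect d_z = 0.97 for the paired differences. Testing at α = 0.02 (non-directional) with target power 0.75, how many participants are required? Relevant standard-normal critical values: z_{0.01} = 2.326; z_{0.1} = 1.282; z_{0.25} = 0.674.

For a paired (one-sample on differences) test: n = ((z_{α/2} + z_β) / d)².
z_{α/2} + z_β = 2.326 + 0.674 = 3.000.
n = (3.000 / 0.97)² = 3.093² = 9.57.
Round up.

n = 10 pairs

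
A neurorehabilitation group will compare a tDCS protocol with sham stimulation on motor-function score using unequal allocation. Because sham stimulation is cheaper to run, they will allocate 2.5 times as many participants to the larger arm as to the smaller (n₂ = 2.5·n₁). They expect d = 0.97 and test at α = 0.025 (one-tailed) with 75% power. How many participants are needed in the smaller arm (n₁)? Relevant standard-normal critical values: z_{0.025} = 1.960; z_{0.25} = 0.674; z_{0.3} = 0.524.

With allocation ratio k = n₂/n₁ = 2.5, Var(x̄₁−x̄₂) = σ²(1/n₁ + 1/(k·n₁)) = σ²·(k+1)/(k·n₁).
So n₁ = (1 + 1/k)·((z_{α} + z_β)/d)² = 1.400 × (2.634/0.97)².
n₁ = 1.400 × 7.37 = 10.3.
Round up: n₁ = 11, giving n₂ = ⌈2.5 × 11⌉ = ⌈27.5⌉ = 28.

n₁ = 11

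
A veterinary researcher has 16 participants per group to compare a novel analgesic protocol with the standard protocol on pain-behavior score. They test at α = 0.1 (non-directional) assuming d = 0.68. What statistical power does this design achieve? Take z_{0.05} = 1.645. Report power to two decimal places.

For two equal groups, power = Φ(d·√(n/2) − z_{α/2}).
d·√(n/2) = 0.68 × √(16/2) = 0.68 × 2.828 = 1.923.
z_β = 1.923 − 1.645 = 0.278.
Power = Φ(0.278) = 0.610.

power ≈ 0.61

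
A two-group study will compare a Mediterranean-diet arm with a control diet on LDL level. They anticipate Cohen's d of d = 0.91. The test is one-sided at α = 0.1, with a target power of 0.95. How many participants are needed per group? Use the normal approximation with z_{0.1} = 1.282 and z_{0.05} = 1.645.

n = 21 per group

For two independent groups with equal n: n = 2·((z_{α} + z_β) / d)².
z_{α} + z_β = 1.282 + 1.645 = 2.927.
n = 2 × (2.927 / 0.91)² = 2 × 3.216² = 2 × 10.35 = 20.7.
Round up to the next whole participant.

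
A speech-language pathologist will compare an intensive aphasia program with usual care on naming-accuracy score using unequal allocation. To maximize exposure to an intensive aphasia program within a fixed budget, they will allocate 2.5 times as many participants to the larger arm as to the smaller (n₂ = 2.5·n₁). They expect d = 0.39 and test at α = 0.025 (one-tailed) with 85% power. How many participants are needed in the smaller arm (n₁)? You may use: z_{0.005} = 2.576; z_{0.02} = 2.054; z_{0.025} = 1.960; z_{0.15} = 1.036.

With allocation ratio k = n₂/n₁ = 2.5, Var(x̄₁−x̄₂) = σ²(1/n₁ + 1/(k·n₁)) = σ²·(k+1)/(k·n₁).
So n₁ = (1 + 1/k)·((z_{α} + z_β)/d)² = 1.400 × (2.996/0.39)².
n₁ = 1.400 × 59.01 = 82.6.
Round up: n₁ = 83, giving n₂ = ⌈2.5 × 83⌉ = ⌈207.5⌉ = 208.

n₁ = 83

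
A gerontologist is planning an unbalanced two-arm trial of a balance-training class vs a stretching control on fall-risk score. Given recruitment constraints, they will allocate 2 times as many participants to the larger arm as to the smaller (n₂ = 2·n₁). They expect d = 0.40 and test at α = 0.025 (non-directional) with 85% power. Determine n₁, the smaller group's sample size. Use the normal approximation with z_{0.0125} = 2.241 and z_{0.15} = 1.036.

n₁ = 101

With allocation ratio k = n₂/n₁ = 2, Var(x̄₁−x̄₂) = σ²(1/n₁ + 1/(k·n₁)) = σ²·(k+1)/(k·n₁).
So n₁ = (1 + 1/k)·((z_{α/2} + z_β)/d)² = 1.500 × (3.277/0.40)².
n₁ = 1.500 × 67.12 = 100.7.
Round up: n₁ = 101, giving n₂ = 2 × 101 = 202.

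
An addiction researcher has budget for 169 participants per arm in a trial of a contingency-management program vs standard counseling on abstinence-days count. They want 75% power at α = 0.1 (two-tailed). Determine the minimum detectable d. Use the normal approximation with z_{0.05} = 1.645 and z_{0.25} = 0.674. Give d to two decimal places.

For two independent groups of n = 169 each: d_min = (z_{α/2} + z_β)·√(2/n).
z-sum = 1.645 + 0.674 = 2.319.
d_min = 2.319 × √(2/169) = 2.319 × 0.1088 = 0.252.

d_min ≈ 0.25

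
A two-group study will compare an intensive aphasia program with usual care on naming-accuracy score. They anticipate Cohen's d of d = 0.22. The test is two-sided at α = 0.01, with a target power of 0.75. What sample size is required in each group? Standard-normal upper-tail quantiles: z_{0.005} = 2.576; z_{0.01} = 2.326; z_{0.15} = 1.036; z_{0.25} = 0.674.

n = 437 per group

For two independent groups with equal n: n = 2·((z_{α/2} + z_β) / d)².
z_{α/2} + z_β = 2.576 + 0.674 = 3.250.
n = 2 × (3.250 / 0.22)² = 2 × 14.773² = 2 × 218.23 = 436.5.
Round up to the next whole participant.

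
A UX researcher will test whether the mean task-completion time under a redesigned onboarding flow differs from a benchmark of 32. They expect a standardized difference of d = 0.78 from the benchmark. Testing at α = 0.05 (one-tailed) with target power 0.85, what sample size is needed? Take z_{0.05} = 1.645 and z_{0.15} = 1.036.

For a one-sample test: n = ((z_{α} + z_β) / d)².
z_{α} + z_β = 1.645 + 1.036 = 2.681.
n = (2.681 / 0.78)² = 3.437² = 11.81.
Round up.

n = 12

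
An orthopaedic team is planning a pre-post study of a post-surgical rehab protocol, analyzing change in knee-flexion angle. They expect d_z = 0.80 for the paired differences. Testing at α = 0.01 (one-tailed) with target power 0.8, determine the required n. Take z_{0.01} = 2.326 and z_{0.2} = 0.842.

For a paired (one-sample on differences) test: n = ((z_{α} + z_β) / d)².
z_{α} + z_β = 2.326 + 0.842 = 3.168.
n = (3.168 / 0.80)² = 3.960² = 15.68.
Round up.

n = 16 pairs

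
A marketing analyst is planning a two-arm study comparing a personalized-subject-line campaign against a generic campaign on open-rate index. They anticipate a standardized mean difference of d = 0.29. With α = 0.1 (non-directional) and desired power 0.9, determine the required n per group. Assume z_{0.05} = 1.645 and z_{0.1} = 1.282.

n = 204 per group

For two independent groups with equal n: n = 2·((z_{α/2} + z_β) / d)².
z_{α/2} + z_β = 1.645 + 1.282 = 2.927.
n = 2 × (2.927 / 0.29)² = 2 × 10.093² = 2 × 101.87 = 203.7.
Round up to the next whole participant.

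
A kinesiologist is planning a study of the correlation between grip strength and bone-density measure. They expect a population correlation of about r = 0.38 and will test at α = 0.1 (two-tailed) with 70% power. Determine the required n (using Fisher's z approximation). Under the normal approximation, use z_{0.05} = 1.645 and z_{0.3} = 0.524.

n = 33

Fisher's z: C = ½·ln((1+r)/(1−r)) = ½·ln(2.2258) = 0.4001.
n = ((z_{α/2} + z_β)/C)² + 3.
(1.645 + 0.524) / 0.4001 = 2.169 / 0.4001 = 5.421.
n = 5.421² + 3 = 29.39 + 3 = 32.4.
Round up.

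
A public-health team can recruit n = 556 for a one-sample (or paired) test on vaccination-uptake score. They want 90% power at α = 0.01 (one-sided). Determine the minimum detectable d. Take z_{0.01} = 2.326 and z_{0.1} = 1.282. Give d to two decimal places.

d_min ≈ 0.15

For a single sample (or paired design) of n = 556: d_min = (z_{α} + z_β)/√n.
z-sum = 2.326 + 1.282 = 3.608.
d_min = 3.608 / √556 = 3.608 / 23.580 = 0.153.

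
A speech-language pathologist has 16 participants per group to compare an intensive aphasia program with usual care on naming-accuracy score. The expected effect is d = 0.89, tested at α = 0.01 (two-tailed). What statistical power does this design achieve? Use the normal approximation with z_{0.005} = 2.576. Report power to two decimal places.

For two equal groups, power = Φ(d·√(n/2) − z_{α/2}).
d·√(n/2) = 0.89 × √(16/2) = 0.89 × 2.828 = 2.517.
z_β = 2.517 − 2.576 = -0.059.
Power = Φ(-0.059) = 0.477.

power ≈ 0.48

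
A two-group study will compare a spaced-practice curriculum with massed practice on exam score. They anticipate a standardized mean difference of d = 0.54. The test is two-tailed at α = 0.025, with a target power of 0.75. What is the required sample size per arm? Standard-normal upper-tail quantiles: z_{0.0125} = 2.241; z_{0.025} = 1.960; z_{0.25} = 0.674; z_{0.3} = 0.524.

For two independent groups with equal n: n = 2·((z_{α/2} + z_β) / d)².
z_{α/2} + z_β = 2.241 + 0.674 = 2.915.
n = 2 × (2.915 / 0.54)² = 2 × 5.398² = 2 × 29.14 = 58.3.
Round up to the next whole participant.

n = 59 per group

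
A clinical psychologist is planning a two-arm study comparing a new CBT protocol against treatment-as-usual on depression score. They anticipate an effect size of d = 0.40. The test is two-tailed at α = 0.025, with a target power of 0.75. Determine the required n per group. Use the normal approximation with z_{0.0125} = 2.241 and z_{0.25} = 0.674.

n = 107 per group

For two independent groups with equal n: n = 2·((z_{α/2} + z_β) / d)².
z_{α/2} + z_β = 2.241 + 0.674 = 2.915.
n = 2 × (2.915 / 0.40)² = 2 × 7.287² = 2 × 53.11 = 106.2.
Round up to the next whole participant.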